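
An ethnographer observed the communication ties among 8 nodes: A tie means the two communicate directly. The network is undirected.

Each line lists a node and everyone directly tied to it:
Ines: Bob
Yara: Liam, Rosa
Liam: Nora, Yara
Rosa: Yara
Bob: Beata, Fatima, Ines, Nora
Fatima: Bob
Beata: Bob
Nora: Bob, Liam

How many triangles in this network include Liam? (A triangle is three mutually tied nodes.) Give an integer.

0

Liam's neighbors are Nora and Yara, but none of them are tied to each other, so no triangle contains Liam.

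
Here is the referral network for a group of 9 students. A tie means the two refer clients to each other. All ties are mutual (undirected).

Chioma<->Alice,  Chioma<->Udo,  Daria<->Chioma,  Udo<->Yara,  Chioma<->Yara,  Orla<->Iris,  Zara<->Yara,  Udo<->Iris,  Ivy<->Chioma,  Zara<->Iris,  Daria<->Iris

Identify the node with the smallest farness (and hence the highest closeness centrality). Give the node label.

Chioma

Farness (sum of distances to all others) for each node — Alice:19, Chioma:12, Daria:14, Iris:14, Ivy:19, Orla:21, Udo:13, Yara:14, Zara:16.
The smallest farness is 12, for Chioma, so Chioma has the highest closeness.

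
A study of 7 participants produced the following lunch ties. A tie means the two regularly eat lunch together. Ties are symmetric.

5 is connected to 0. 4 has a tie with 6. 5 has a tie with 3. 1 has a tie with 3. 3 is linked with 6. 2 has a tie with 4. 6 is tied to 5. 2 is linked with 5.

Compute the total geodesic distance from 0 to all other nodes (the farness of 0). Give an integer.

13

Distances from 0: 1:3, 2:2, 3:2, 4:3, 5:1, 6:2.
Sum = 3 + 2 + 2 + 3 + 1 + 2 = 13.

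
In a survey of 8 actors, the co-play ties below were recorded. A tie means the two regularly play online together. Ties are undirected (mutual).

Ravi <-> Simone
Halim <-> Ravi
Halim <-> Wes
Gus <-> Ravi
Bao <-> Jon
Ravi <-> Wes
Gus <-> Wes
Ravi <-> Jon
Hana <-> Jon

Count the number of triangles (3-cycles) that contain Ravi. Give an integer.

Ravi's neighbors: Gus, Halim, Jon, Simone, and Wes.
Neighbor pairs that are themselves tied: Ravi–Gus–Wes; Ravi–Halim–Wes. Each forms one triangle with Ravi, for 2 in total.

2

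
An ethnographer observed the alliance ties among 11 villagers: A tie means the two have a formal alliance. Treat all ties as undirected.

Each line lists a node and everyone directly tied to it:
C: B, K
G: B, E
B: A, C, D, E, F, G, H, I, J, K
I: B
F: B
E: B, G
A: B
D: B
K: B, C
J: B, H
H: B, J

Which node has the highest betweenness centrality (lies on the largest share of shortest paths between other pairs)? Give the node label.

Unnormalized betweenness of each node: A:0, B:42, C:0, D:0, E:0, F:0, G:0, H:0, I:0, J:0, K:0.
B has the largest value, 42, making it the main broker — the node through which the most shortest paths run.

B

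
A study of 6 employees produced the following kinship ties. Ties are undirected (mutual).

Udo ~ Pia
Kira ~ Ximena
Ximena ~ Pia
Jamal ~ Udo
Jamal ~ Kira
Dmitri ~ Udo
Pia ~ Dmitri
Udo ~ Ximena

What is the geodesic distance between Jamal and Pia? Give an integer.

One shortest route is Jamal – Udo – Pia, which uses 2 edges, and Jamal and Pia are not directly tied, so nothing shorter exists. So d(Jamal,Pia) = 2.

2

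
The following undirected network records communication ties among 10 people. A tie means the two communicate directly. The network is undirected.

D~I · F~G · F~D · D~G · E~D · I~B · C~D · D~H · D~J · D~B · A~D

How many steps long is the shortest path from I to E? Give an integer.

2

One shortest route is I – D – E, which uses 2 edges, and I and E are not directly tied, so nothing shorter exists. So d(I,E) = 2.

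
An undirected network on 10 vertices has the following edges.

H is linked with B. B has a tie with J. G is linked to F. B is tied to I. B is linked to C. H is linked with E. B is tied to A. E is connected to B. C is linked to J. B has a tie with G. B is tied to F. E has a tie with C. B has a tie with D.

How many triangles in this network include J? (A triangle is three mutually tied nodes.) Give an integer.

J's neighbors: B and C.
Neighbor pairs that are themselves tied: J–B–C. Each forms one triangle with J, for 1 in total.

1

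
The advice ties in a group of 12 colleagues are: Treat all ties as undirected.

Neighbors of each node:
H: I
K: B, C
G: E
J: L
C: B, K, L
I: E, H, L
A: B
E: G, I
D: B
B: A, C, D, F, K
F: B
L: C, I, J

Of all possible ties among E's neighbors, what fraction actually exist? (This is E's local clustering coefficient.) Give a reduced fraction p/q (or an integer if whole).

0

E's neighbors: G and I (k = 2).
Possible neighbor pairs: C(2,2) = 1. Edges among them: none → e = 0.
Clustering(E) = 0/1.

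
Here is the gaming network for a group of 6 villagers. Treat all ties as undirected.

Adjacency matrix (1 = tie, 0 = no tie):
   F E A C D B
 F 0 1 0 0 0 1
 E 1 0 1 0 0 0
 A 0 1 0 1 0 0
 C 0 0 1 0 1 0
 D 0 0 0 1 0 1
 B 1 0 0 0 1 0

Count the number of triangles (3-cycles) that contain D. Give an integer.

D's neighbors are B and C, but none of them are tied to each other, so no triangle contains D.

0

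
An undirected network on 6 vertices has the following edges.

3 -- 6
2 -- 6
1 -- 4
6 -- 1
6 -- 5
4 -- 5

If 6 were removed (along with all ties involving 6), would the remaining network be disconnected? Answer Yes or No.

Removing 6 leaves {1, 4, and 5} with no path to {2}, so the network splits into 3 components. 6 is a cut vertex.

Yes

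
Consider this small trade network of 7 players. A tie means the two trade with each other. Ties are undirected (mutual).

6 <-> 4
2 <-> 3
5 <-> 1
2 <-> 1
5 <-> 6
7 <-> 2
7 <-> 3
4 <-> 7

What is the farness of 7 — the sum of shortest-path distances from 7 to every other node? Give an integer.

Distances from 7: 1:2, 2:1, 3:1, 4:1, 5:3, 6:2.
Sum = 2 + 1 + 1 + 1 + 3 + 2 = 10.

10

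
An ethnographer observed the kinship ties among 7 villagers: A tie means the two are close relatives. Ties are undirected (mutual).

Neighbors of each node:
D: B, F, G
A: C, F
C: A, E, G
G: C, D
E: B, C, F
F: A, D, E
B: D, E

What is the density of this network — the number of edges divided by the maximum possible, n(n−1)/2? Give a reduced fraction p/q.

3/7

There are 9 edges and 7 nodes, so the maximum possible is C(7,2) = 21.
Density = 9/21 = 3/7.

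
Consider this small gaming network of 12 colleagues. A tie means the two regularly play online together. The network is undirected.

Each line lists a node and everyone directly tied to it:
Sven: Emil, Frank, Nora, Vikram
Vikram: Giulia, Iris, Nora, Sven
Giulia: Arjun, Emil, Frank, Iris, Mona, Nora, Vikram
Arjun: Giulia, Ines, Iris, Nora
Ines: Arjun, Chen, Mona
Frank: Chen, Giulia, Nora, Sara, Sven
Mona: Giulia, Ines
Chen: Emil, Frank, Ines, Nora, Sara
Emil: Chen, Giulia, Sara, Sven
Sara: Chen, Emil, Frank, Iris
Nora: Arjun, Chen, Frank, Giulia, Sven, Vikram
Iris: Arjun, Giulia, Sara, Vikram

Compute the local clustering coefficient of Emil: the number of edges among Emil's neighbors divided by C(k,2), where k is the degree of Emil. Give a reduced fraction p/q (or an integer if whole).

Emil's neighbors: Chen, Giulia, Sara, and Sven (k = 4).
Possible neighbor pairs: C(4,2) = 6. Edges among them: Chen–Sara → e = 1.
Clustering(Emil) = 1/6.

1/6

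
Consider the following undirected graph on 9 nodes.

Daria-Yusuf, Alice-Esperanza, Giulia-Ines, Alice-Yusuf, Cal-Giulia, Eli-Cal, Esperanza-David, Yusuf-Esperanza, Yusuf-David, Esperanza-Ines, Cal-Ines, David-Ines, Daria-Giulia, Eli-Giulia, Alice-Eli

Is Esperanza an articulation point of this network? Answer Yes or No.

No

Even without Esperanza, every remaining node can still reach every other (the residual graph is connected), so Esperanza is not a cut vertex.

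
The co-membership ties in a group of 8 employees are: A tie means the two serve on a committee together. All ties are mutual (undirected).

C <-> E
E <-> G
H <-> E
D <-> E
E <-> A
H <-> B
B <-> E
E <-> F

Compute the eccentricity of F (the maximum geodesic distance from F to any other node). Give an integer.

2

Distances from F: A:2, B:2, C:2, D:2, E:1, G:2, H:2.
The largest is 2 (to D, H, C, G, A, and B), so the eccentricity of F is 2.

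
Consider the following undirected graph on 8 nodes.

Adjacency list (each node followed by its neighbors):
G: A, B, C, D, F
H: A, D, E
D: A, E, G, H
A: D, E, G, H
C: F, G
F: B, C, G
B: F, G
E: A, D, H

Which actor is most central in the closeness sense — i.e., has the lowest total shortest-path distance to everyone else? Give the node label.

Farness (sum of distances to all others) for each node — A:10, B:14, C:14, D:10, E:14, F:13, G:9, H:14.
The smallest farness is 9, for G, so G has the highest closeness.

G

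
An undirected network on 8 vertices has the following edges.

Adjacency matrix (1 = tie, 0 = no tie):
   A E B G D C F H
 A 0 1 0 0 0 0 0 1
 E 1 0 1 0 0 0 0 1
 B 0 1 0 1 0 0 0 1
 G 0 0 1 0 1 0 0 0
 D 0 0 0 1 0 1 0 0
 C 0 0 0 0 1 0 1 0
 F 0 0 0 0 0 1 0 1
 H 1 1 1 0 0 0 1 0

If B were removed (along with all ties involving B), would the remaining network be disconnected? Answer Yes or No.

No

Even without B, every remaining node can still reach every other (the residual graph is connected), so B is not a cut vertex.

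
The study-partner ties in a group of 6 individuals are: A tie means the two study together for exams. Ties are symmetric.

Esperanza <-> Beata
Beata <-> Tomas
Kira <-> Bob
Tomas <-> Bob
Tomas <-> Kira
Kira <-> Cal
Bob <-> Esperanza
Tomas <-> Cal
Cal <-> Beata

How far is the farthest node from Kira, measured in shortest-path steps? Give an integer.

Distances from Kira: Beata:2, Bob:1, Cal:1, Esperanza:2, Tomas:1.
The largest is 2 (to Beata and Esperanza), so the eccentricity of Kira is 2.

2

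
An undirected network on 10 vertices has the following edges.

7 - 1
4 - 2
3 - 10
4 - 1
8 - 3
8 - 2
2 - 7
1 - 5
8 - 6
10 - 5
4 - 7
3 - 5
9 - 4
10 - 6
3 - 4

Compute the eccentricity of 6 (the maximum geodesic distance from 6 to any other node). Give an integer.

Distances from 6: 1:3, 2:2, 3:2, 4:3, 5:2, 7:3, 8:1, 9:4, 10:1.
The largest is 4 (to 9), so the eccentricity of 6 is 4.

4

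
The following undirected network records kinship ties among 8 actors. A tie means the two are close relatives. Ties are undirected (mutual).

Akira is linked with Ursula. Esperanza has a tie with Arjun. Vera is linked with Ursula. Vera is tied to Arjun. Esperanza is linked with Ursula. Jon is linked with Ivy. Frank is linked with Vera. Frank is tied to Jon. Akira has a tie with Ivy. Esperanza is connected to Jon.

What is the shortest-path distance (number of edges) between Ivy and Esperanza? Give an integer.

One shortest route is Ivy – Jon – Esperanza, which uses 2 edges, and Ivy and Esperanza are not directly tied, so nothing shorter exists. So d(Ivy,Esperanza) = 2.

2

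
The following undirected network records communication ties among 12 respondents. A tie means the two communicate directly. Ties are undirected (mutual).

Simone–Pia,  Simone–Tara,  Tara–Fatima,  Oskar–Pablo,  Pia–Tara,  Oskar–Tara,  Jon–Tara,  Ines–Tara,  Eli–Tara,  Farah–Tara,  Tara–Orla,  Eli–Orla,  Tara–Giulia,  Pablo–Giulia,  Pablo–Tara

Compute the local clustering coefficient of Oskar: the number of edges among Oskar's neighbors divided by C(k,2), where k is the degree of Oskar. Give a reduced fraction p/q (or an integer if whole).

1

Oskar's neighbors: Pablo and Tara (k = 2).
Possible neighbor pairs: C(2,2) = 1. Edges among them: Pablo–Tara → e = 1.
Clustering(Oskar) = 1/1.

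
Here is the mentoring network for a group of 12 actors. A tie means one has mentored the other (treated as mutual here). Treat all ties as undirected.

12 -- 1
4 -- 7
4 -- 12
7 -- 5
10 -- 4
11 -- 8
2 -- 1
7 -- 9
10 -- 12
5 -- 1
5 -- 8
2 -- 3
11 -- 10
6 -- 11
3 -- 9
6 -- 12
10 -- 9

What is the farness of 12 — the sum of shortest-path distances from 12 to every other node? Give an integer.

20

Distances from 12: 1:1, 2:2, 3:3, 4:1, 5:2, 6:1, 7:2, 8:3, 9:2, 10:1, 11:2.
Sum = 1 + 2 + 3 + 1 + 2 + 1 + 2 + 3 + 2 + 1 + 2 = 20.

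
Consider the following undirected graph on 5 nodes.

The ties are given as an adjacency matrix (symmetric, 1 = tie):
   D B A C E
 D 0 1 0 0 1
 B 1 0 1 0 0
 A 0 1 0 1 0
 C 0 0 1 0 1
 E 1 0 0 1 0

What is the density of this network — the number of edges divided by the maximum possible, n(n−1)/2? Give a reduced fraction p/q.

1/2

There are 5 edges and 5 nodes, so the maximum possible is C(5,2) = 10.
Density = 5/10 = 1/2.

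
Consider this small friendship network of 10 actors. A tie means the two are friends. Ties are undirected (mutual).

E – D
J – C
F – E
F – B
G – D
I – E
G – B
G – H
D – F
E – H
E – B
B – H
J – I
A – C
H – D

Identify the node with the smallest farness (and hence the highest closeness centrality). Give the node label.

E

Farness (sum of distances to all others) for each node — A:36, B:20, C:28, D:20, E:16, F:21, G:25, H:20, I:18, J:22.
The smallest farness is 16, for E, so E has the highest closeness.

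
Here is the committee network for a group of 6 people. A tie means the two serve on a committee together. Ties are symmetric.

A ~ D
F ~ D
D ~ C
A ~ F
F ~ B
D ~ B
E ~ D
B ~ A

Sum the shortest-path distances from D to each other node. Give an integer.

Distances from D: A:1, B:1, C:1, E:1, F:1.
Sum = 1 + 1 + 1 + 1 + 1 = 5.

5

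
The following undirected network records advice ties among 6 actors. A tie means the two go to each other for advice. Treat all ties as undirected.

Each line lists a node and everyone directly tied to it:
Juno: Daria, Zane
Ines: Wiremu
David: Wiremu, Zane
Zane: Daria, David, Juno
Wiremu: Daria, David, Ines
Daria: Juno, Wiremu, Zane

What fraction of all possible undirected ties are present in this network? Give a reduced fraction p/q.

There are 7 edges and 6 nodes, so the maximum possible is C(6,2) = 15.
Density = 7/15.

7/15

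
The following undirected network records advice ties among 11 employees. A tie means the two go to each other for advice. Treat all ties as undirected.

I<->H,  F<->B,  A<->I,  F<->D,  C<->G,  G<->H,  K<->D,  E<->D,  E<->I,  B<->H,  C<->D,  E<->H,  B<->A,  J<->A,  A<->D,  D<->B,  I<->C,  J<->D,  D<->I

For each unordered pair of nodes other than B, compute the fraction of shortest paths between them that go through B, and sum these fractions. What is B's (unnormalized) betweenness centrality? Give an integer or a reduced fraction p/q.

Pairs whose geodesics pass through B — K–H: 1/3; J–H: 2/5; F–H: 1; F–A: 1/2; F–G: 1/2; H–D: 1/3; H–A: 1/2; A–G: 1/4.
All other pairs contribute 0.
Summing the contributions gives betweenness(B) = 229/60.

229/60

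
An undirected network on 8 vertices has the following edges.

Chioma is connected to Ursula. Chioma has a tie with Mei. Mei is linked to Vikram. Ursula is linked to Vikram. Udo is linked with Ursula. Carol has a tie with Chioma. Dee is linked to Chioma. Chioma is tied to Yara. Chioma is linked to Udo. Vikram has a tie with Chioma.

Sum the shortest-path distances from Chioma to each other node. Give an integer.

7

Distances from Chioma: Carol:1, Dee:1, Mei:1, Udo:1, Ursula:1, Vikram:1, Yara:1.
Sum = 1 + 1 + 1 + 1 + 1 + 1 + 1 = 7.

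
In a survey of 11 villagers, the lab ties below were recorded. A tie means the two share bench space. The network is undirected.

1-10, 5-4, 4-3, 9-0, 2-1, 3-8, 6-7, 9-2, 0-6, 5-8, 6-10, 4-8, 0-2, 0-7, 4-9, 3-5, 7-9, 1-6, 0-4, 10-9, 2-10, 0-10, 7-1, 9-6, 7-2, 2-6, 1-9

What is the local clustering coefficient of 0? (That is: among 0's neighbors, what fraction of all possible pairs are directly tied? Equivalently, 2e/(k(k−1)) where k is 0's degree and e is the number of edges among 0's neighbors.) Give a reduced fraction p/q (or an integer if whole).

2/3

0's neighbors: 2, 4, 6, 7, 9, and 10 (k = 6).
Possible neighbor pairs: C(6,2) = 15. Edges among them: 2–6, 2–7, 2–9, 2–10, 4–9, 6–7, 6–9, 6–10, 7–9, 9–10 → e = 10.
Clustering(0) = 10/15 = 2/3.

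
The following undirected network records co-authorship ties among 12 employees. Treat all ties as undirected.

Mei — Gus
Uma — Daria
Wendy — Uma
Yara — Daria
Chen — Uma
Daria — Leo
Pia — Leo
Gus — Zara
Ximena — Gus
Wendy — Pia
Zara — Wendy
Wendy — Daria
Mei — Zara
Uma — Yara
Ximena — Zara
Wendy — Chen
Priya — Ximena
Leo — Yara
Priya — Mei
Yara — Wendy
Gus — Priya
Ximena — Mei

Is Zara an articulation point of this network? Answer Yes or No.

Yes

Removing Zara leaves {Gus, Mei, Priya, and Ximena} with no path to {Chen, Daria, Leo, Pia, Uma, Wendy, and Yara}, so the network splits into 2 components. Zara is a cut vertex.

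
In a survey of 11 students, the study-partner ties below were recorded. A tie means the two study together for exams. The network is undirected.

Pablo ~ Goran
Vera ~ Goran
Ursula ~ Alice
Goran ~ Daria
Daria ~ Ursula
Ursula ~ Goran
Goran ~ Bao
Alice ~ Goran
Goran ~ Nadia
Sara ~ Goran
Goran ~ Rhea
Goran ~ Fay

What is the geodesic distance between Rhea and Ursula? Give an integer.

One shortest route is Rhea – Goran – Ursula, which uses 2 edges, and Rhea and Ursula are not directly tied, so nothing shorter exists. So d(Rhea,Ursula) = 2.

2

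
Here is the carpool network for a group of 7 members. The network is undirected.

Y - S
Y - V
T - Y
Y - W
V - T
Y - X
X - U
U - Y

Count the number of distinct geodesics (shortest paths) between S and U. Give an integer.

1

The shortest distance is 2, and the only length-2 path is S–Y–U. So there is exactly 1 shortest path.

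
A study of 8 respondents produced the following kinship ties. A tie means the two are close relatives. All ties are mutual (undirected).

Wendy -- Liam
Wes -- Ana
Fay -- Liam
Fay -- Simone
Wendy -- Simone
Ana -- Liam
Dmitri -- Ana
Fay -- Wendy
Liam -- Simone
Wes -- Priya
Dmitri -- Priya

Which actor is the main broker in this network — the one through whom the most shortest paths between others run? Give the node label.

Ana

Unnormalized betweenness of each node: Ana:25/2, Dmitri:5/2, Fay:0, Liam:12, Priya:1/2, Simone:0, Wendy:0, Wes:5/2.
Ana has the largest value, 25/2, making it the main broker — the node through which the most shortest paths run.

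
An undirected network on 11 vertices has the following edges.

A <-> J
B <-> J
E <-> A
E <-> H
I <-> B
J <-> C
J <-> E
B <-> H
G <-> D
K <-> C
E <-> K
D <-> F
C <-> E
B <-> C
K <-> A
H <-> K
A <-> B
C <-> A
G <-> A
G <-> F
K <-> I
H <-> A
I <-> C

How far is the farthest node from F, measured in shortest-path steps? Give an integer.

4

Distances from F: A:2, B:3, C:3, D:1, E:3, G:1, H:3, I:4, J:3, K:3.
The largest is 4 (to I), so the eccentricity of F is 4.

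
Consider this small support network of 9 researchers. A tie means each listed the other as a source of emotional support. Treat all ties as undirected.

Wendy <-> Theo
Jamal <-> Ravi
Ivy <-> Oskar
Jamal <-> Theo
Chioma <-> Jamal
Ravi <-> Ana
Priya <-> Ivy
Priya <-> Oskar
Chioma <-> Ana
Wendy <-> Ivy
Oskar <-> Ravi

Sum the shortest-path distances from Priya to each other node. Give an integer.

19

Distances from Priya: Ana:3, Chioma:4, Ivy:1, Jamal:3, Oskar:1, Ravi:2, Theo:3, Wendy:2.
Sum = 3 + 4 + 1 + 3 + 1 + 2 + 3 + 2 = 19.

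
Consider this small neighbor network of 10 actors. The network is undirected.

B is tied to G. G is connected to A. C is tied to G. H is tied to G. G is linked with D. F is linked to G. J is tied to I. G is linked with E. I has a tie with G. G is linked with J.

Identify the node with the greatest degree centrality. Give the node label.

Degrees — A:1, B:1, C:1, D:1, E:1, F:1, G:9, H:1, I:2, J:2.
The maximum is 9, attained only by G.

G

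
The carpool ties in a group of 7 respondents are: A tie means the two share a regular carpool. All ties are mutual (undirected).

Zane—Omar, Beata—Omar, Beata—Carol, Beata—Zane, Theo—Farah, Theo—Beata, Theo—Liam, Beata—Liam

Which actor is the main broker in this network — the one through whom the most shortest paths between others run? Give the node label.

Beata

Unnormalized betweenness of each node: Beata:11, Carol:0, Farah:0, Liam:0, Omar:0, Theo:5, Zane:0.
Beata has the largest value, 11, making it the main broker — the node through which the most shortest paths run.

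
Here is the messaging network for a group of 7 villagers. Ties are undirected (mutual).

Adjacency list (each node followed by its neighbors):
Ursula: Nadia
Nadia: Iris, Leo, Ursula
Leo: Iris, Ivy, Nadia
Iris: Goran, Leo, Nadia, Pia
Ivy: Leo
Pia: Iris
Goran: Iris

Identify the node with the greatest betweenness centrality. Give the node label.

Iris

Unnormalized betweenness of each node: Goran:0, Iris:9, Ivy:0, Leo:5, Nadia:5, Pia:0, Ursula:0.
Iris has the largest value, 9, making it the main broker — the node through which the most shortest paths run.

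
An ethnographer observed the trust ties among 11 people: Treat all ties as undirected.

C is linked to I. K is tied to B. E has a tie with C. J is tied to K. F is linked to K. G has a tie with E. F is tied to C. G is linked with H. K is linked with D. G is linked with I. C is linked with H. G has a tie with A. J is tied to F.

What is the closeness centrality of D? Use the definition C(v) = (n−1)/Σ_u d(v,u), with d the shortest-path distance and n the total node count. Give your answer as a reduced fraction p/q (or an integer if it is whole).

Distances from D: A:6, B:2, C:3, E:4, F:2, G:5, H:4, I:4, J:2, K:1. Sum = 33.
n = 11, so closeness = 10/33.

10/33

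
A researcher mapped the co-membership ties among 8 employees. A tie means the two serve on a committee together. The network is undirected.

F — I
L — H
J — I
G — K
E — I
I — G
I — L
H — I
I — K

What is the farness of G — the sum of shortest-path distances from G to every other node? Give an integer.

Distances from G: E:2, F:2, H:2, I:1, J:2, K:1, L:2.
Sum = 2 + 2 + 2 + 1 + 2 + 1 + 2 = 12.

12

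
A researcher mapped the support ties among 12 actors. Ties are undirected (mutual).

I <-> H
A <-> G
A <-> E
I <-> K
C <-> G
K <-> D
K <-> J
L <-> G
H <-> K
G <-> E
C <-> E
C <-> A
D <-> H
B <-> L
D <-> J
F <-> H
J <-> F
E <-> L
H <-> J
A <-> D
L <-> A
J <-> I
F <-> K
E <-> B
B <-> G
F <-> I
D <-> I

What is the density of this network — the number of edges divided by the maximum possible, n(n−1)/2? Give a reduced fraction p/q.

There are 27 edges and 12 nodes, so the maximum possible is C(12,2) = 66.
Density = 27/66 = 9/22.

9/22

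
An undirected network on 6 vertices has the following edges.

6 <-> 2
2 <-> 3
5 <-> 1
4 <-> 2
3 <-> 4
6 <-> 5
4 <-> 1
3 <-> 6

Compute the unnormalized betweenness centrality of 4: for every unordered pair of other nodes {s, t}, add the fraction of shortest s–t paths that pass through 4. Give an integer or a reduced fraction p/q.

Pairs whose geodesics pass through 4 — 3–1: 1; 2–1: 1.
All other pairs contribute 0.
Summing the contributions gives betweenness(4) = 2.

2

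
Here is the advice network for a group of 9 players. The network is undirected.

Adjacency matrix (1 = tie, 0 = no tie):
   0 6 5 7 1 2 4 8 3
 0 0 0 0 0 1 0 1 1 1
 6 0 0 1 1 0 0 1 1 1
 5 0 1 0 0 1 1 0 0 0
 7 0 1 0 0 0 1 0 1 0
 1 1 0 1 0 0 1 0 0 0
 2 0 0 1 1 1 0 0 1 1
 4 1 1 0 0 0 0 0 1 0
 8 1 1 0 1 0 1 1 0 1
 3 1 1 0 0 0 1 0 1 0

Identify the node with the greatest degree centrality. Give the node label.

Degrees — 0:4, 1:3, 2:5, 3:4, 4:3, 5:3, 6:5, 7:3, 8:6.
The maximum is 6, attained only by 8.

8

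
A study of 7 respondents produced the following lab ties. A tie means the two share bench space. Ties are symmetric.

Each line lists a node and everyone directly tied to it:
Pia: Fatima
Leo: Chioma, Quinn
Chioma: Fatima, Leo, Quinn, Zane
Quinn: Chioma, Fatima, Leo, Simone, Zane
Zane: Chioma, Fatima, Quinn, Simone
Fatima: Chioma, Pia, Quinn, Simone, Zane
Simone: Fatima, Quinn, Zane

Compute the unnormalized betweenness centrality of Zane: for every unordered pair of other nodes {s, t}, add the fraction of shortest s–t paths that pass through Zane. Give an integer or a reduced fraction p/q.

1/3

Pairs whose geodesics pass through Zane — Chioma–Simone: 1/3.
All other pairs contribute 0.
Summing the contributions gives betweenness(Zane) = 1/3.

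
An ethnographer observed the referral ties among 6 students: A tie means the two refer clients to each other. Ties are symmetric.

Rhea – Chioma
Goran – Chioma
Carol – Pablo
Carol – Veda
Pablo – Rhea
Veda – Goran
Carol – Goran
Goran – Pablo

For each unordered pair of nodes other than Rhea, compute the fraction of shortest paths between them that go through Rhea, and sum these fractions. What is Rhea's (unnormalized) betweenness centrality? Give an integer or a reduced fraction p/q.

Pairs whose geodesics pass through Rhea — Pablo–Chioma: 1/2.
All other pairs contribute 0.
Summing the contributions gives betweenness(Rhea) = 1/2.

1/2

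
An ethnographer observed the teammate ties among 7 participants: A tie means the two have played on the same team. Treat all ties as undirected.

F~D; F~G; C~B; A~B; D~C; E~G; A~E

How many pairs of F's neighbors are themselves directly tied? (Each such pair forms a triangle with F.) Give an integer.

F's neighbors are D and G, but none of them are tied to each other, so no triangle contains F.

0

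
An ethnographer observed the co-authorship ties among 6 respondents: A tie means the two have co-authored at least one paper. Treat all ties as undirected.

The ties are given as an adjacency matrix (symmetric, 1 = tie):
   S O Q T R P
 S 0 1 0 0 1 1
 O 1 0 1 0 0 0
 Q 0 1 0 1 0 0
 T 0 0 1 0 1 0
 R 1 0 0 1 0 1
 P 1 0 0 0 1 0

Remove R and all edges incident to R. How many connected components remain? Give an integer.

1

R's neighbors (P, S, and T) remain reachable from one another through other ties, so the rest of the network stays in one piece.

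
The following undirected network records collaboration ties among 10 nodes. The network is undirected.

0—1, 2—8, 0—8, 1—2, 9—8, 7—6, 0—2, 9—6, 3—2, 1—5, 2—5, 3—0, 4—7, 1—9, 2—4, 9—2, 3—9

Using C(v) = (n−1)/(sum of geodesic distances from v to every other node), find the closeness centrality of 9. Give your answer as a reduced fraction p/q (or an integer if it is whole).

Distances from 9: 0:2, 1:1, 2:1, 3:1, 4:2, 5:2, 6:1, 7:2, 8:1. Sum = 13.
n = 10, so closeness = 9/13.

9/13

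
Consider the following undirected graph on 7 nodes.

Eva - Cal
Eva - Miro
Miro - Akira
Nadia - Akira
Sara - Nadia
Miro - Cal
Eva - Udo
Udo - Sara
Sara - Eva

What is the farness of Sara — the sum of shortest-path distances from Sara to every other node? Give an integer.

Distances from Sara: Akira:2, Cal:2, Eva:1, Miro:2, Nadia:1, Udo:1.
Sum = 2 + 2 + 1 + 2 + 1 + 1 = 9.

9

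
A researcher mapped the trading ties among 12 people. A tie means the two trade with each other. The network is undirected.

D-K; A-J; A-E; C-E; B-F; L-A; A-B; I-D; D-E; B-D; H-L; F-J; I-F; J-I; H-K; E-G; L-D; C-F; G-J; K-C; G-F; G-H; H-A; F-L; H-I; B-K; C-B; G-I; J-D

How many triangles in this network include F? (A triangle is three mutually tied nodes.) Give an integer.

4

F's neighbors: B, C, G, I, J, and L.
Neighbor pairs that are themselves tied: F–B–C; F–G–I; F–G–J; F–I–J. Each forms one triangle with F, for 4 in total.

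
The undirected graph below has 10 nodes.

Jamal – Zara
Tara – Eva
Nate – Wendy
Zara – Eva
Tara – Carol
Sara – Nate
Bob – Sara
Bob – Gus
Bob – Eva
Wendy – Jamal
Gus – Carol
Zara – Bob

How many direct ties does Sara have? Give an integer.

2

Sara is directly tied to Bob and Nate. That is 2 neighbors, so the degree of Sara is 2.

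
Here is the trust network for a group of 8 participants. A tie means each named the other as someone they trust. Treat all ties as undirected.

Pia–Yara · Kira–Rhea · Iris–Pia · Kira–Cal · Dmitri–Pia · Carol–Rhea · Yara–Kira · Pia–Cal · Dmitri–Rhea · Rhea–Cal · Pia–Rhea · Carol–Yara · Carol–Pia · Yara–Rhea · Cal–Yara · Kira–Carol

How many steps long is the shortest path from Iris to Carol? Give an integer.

One shortest route is Iris – Pia – Carol, which uses 2 edges, and Iris and Carol are not directly tied, so nothing shorter exists. So d(Iris,Carol) = 2.

2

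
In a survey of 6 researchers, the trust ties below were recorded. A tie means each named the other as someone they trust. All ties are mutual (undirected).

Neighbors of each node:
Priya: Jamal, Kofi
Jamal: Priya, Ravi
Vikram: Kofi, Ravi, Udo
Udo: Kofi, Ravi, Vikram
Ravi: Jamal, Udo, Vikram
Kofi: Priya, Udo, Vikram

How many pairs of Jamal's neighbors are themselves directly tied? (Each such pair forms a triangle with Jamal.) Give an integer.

0

Jamal's neighbors are Priya and Ravi, but none of them are tied to each other, so no triangle contains Jamal.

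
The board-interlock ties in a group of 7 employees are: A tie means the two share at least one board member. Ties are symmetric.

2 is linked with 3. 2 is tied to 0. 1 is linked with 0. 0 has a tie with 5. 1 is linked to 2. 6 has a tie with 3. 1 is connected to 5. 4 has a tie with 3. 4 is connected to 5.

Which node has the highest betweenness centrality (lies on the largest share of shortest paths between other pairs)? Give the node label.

Unnormalized betweenness of each node: 0:1/2, 1:1/2, 2:4, 3:6, 4:2, 5:2, 6:0.
3 has the largest value, 6, making it the main broker — the node through which the most shortest paths run.

3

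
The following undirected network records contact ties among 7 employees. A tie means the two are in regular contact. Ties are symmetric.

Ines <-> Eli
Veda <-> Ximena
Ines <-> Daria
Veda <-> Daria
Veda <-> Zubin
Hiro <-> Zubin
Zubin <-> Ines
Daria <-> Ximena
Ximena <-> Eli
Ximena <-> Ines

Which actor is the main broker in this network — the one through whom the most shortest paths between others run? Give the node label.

Zubin

Unnormalized betweenness of each node: Daria:1/3, Eli:0, Hiro:0, Ines:9/2, Veda:2, Ximena:11/6, Zubin:16/3.
Zubin has the largest value, 16/3, making it the main broker — the node through which the most shortest paths run.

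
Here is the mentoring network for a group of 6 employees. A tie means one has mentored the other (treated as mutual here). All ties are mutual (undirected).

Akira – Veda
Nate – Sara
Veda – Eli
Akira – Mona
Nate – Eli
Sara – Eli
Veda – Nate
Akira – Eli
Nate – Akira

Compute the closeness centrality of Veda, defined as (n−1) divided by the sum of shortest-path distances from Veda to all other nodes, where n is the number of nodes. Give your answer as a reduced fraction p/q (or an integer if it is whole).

5/7

Distances from Veda: Akira:1, Eli:1, Mona:2, Nate:1, Sara:2. Sum = 7.
n = 6, so closeness = 5/7.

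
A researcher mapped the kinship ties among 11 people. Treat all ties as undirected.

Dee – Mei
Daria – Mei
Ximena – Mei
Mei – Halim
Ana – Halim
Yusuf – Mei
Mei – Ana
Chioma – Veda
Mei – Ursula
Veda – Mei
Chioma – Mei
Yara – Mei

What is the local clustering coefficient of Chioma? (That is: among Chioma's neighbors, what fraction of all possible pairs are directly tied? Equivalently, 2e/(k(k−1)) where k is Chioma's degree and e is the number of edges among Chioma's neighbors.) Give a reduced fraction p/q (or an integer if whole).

Chioma's neighbors: Mei and Veda (k = 2).
Possible neighbor pairs: C(2,2) = 1. Edges among them: Mei–Veda → e = 1.
Clustering(Chioma) = 1/1.

1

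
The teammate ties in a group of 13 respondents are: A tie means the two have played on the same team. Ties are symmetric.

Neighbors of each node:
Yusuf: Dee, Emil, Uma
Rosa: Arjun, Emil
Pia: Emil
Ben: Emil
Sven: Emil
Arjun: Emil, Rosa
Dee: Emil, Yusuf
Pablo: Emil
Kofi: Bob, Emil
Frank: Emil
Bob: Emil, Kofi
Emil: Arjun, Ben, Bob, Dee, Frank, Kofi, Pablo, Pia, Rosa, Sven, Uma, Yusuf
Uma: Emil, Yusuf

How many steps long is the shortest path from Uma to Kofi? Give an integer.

2

One shortest route is Uma – Emil – Kofi, which uses 2 edges, and Uma and Kofi are not directly tied, so nothing shorter exists. So d(Uma,Kofi) = 2.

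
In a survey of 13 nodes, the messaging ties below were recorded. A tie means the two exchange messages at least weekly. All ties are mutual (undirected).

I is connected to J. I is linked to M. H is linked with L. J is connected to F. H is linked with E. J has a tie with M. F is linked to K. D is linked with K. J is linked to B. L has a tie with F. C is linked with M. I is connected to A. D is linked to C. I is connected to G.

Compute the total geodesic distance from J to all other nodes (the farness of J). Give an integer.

Distances from J: A:2, B:1, C:2, D:3, E:4, F:1, G:2, H:3, I:1, K:2, L:2, M:1.
Sum = 2 + 1 + 2 + 3 + 4 + 1 + 2 + 3 + 1 + 2 + 2 + 1 = 24.

24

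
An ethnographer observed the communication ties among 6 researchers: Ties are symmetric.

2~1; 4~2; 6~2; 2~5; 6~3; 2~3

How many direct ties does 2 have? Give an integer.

2 is directly tied to 1, 3, 4, 5, and 6. That is 5 neighbors, so the degree of 2 is 5.

5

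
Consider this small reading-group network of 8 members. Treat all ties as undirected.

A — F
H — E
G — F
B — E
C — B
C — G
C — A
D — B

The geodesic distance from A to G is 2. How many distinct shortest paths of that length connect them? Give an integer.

The shortest distance is 2. The length-2 paths are: A–C–G; A–F–G.
That gives 2 distinct shortest paths.

2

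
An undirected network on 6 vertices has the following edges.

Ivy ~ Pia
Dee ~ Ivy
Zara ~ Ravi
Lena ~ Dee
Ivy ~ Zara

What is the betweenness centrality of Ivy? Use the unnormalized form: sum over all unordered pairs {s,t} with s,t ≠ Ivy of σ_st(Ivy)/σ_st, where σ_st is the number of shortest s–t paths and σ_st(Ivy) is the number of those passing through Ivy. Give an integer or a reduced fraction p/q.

Pairs whose geodesics pass through Ivy — Dee–Pia: 1; Dee–Zara: 1; Dee–Ravi: 1; Pia–Zara: 1; Pia–Ravi: 1; Pia–Lena: 1; Zara–Lena: 1; Ravi–Lena: 1.
All other pairs contribute 0.
Summing the contributions gives betweenness(Ivy) = 8.

8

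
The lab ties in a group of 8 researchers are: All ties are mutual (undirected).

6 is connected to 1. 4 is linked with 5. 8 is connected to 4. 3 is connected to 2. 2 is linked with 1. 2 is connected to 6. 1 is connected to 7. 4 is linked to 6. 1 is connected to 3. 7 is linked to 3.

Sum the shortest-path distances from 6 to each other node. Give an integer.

Distances from 6: 1:1, 2:1, 3:2, 4:1, 5:2, 7:2, 8:2.
Sum = 1 + 1 + 2 + 1 + 2 + 2 + 2 = 11.

11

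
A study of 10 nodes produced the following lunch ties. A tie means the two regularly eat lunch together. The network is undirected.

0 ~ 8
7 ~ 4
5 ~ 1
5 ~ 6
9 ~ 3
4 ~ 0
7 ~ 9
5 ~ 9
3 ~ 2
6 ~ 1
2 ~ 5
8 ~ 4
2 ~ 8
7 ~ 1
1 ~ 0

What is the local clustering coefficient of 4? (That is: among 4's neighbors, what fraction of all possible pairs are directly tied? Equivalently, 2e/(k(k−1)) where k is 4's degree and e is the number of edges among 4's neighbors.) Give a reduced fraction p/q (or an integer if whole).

1/3

4's neighbors: 0, 7, and 8 (k = 3).
Possible neighbor pairs: C(3,2) = 3. Edges among them: 0–8 → e = 1.
Clustering(4) = 1/3.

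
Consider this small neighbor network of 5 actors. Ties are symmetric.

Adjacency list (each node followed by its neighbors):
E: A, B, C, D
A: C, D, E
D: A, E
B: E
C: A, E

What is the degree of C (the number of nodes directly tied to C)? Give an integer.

C is directly tied to A and E. That is 2 neighbors, so the degree of C is 2.

2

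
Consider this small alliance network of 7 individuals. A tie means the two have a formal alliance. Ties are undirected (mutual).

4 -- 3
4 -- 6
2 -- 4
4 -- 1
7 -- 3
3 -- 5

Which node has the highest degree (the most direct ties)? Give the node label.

4

Degrees — 1:1, 2:1, 3:3, 4:4, 5:1, 6:1, 7:1.
The maximum is 4, attained only by 4.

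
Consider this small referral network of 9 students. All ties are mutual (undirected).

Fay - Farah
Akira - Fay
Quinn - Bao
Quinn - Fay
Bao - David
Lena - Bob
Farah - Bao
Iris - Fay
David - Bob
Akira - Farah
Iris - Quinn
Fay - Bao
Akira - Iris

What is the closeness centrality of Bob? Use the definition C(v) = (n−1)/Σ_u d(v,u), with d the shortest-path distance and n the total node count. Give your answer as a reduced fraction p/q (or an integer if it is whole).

Distances from Bob: Akira:4, Bao:2, David:1, Farah:3, Fay:3, Iris:4, Lena:1, Quinn:3. Sum = 21.
n = 9, so closeness = 8/21.

8/21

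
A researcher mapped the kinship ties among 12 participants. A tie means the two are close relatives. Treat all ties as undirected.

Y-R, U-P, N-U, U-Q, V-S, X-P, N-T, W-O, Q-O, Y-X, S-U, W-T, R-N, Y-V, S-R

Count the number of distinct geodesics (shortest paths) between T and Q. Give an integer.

2

The shortest distance is 3. The length-3 paths are: T–W–O–Q; T–N–U–Q.
That gives 2 distinct shortest paths.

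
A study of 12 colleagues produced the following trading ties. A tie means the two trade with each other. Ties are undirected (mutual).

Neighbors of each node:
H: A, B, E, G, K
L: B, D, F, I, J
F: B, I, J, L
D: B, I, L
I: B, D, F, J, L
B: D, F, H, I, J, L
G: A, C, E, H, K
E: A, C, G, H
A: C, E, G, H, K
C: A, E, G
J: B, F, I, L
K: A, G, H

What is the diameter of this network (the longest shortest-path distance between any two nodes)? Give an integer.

Eccentricity of each node (its greatest distance to any other): A:3, B:3, C:4, D:4, E:3, F:4, G:3, H:2, I:4, J:4, K:3, L:4.
The maximum eccentricity is 4, realized for instance by the pair L–C via L – B – H – E – C. So the diameter is 4.

4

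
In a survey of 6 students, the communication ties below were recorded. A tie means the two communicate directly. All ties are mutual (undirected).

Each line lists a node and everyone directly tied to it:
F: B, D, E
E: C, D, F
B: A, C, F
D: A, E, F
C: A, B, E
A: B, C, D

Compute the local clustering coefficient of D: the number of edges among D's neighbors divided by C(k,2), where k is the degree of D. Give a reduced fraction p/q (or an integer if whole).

D's neighbors: A, E, and F (k = 3).
Possible neighbor pairs: C(3,2) = 3. Edges among them: E–F → e = 1.
Clustering(D) = 1/3.

1/3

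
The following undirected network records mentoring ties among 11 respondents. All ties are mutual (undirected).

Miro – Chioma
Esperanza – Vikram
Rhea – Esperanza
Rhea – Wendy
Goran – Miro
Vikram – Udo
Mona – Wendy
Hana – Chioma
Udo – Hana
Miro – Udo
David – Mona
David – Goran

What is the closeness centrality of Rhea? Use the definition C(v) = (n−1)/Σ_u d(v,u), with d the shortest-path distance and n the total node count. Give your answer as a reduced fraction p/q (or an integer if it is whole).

Distances from Rhea: Chioma:5, David:3, Esperanza:1, Goran:4, Hana:4, Miro:4, Mona:2, Udo:3, Vikram:2, Wendy:1. Sum = 29.
n = 11, so closeness = 10/29.

10/29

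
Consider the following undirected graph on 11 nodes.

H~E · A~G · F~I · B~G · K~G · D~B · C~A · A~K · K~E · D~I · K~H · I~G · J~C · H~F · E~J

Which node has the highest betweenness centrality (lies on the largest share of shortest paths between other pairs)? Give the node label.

G

Unnormalized betweenness of each node: A:79/10, B:41/15, C:41/15, D:1, E:61/10, F:101/30, G:247/15, H:83/15, I:81/10, J:11/6, K:307/30.
G has the largest value, 247/15, making it the main broker — the node through which the most shortest paths run.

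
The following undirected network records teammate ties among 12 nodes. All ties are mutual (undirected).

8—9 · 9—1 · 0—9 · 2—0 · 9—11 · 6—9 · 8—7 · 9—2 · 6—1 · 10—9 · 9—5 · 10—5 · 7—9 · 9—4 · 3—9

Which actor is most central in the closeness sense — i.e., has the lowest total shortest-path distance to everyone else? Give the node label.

9

Farness (sum of distances to all others) for each node — 0:20, 1:20, 2:20, 3:21, 4:21, 5:20, 6:20, 7:20, 8:20, 9:11, 10:20, 11:21.
The smallest farness is 11, for 9, so 9 has the highest closeness.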